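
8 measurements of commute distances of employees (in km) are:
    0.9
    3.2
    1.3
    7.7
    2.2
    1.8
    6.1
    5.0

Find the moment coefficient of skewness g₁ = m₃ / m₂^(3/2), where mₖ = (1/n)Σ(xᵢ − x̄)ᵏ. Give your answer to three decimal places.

x̄ = (0.9 + 3.2 + 1.3 + 7.7 + 2.2 + 1.8 + 6.1 + 5.0) / 8 = 3.5250
deviations (xᵢ − x̄): -2.6250, -0.3250, -2.2250, 4.1750, -1.3250, -1.7250, 2.5750, 1.4750
Σ(xᵢ − x̄)² = 42.9150 ⇒ m₂ = 42.9150/8 = 5.36438
Σ(xᵢ − x̄)³ = 56.4593 ⇒ m₃ = 56.4593/8 = 7.05741
m₂^(3/2) = 5.36438^(1.5) = 12.42449
g₁ = m₃ / m₂^(3/2) = 7.05741 / 12.42449 ≈ 0.568

0.568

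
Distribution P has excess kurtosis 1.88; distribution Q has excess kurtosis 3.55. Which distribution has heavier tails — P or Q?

Higher excess kurtosis ⇒ heavier tails relative to the normal distribution.
1.88 vs 3.55: the larger is 3.55, so Q has heavier tails.

Q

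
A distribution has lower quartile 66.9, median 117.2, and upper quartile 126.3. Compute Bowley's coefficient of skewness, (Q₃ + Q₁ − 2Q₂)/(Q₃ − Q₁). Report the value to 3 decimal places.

numerator: Q₃ + Q₁ − 2Q₂ = 126.3 + 66.9 − 2×117.2 = -41.2000
denominator: Q₃ − Q₁ = 126.3 − 66.9 = 59.4000
Bowley skewness = -41.2000 / 59.4000 ≈ -0.694

-0.694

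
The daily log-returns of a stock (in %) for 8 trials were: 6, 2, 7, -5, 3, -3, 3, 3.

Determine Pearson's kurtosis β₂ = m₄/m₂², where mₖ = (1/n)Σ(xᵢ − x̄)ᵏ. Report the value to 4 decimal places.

x̄ = 2.0000
Σ(xᵢ − x̄)² = 118.0000 ⇒ m₂ = 14.75000
Σ(xᵢ − x̄)⁴ = 3910.0000 ⇒ m₄ = 488.75000
m₂² = 217.56250
β₂ = m₄/m₂² = 488.75000 / 217.56250 ≈ 2.2465

2.2465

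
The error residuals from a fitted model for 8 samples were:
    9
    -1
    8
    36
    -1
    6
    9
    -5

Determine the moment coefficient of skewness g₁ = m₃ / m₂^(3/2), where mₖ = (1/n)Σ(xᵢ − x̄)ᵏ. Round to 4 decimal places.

1.4756

x̄ = (9 - 1 + 8 + 36 - 1 + 6 + 9 - 5) / 8 = 7.6250
deviations (xᵢ − x̄): 1.3750, -8.6250, 0.3750, 28.3750, -8.6250, -1.6250, 1.3750, -12.6250
Σ(xᵢ − x̄)² = 1119.8750 ⇒ m₂ = 1119.8750/8 = 139.98438
Σ(xᵢ − x̄)³ = 19551.2813 ⇒ m₃ = 19551.2813/8 = 2443.91016
m₂^(3/2) = 139.98438^(1.5) = 1656.22503
g₁ = m₃ / m₂^(3/2) = 2443.91016 / 1656.22503 ≈ 1.4756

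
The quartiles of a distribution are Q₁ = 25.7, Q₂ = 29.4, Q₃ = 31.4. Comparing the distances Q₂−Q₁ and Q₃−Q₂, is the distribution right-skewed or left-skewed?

Q₂ − Q₁ = 3.7;  Q₃ − Q₂ = 2.0
Q₂ − Q₁ > Q₃ − Q₂ ⇒ the lower half is more spread out ⇒ left-skewed.

left-skewed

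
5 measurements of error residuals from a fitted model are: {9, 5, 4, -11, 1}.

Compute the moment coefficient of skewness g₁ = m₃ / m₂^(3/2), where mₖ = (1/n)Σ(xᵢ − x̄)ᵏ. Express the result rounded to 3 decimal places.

-0.981

x̄ = (9 + 5 + 4 - 11 + 1) / 5 = 1.6000
deviations (xᵢ − x̄): 7.4000, 3.4000, 2.4000, -12.6000, -0.6000
Σ(xᵢ − x̄)² = 231.2000 ⇒ m₂ = 231.2000/5 = 46.24000
Σ(xᵢ − x̄)³ = -1542.2400 ⇒ m₃ = -1542.2400/5 = -308.44800
m₂^(3/2) = 46.24000^(1.5) = 314.43200
g₁ = m₃ / m₂^(3/2) = -308.44800 / 314.43200 ≈ -0.981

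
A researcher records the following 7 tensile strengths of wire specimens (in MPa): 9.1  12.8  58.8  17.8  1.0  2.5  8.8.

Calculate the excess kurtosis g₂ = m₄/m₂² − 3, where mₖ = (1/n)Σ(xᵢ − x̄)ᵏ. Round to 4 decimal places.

1.4222

x̄ = 15.8286
Σ(xᵢ − x̄)² = 2351.8143 ⇒ m₂ = 335.97347
Σ(xᵢ − x̄)⁴ = 3494222.8183 ⇒ m₄ = 499174.68833
m₂² = 112878.17213
g₂ = m₄/m₂² − 3 = 4.42224 − 3 ≈ 1.4222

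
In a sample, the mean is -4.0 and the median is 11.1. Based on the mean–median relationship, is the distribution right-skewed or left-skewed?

left-skewed

mean − median = -4.0 − 11.1 = -15.1
mean < median ⇒ the longer tail is on the left ⇒ left-skewed (negatively skewed).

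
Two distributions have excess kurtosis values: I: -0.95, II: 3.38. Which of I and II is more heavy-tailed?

Higher excess kurtosis ⇒ heavier tails relative to the normal distribution.
-0.95 vs 3.38: the larger is 3.38, so II has heavier tails. (II is leptokurtic — heavier-than-normal tails; the other is platykurtic.)

II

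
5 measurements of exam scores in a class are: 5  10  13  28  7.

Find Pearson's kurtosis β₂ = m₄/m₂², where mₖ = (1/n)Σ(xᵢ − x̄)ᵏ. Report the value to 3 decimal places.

x̄ = 12.6000
Σ(xᵢ − x̄)² = 333.2000 ⇒ m₂ = 66.64000
Σ(xᵢ − x̄)⁴ = 60610.2560 ⇒ m₄ = 12122.05120
m₂² = 4440.88960
β₂ = m₄/m₂² = 12122.05120 / 4440.88960 ≈ 2.730

2.730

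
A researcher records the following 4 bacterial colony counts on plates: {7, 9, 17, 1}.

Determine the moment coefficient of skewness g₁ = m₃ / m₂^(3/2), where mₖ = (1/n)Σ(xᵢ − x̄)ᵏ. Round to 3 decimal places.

x̄ = (7 + 9 + 17 + 1) / 4 = 8.5000
deviations (xᵢ − x̄): -1.5000, 0.5000, 8.5000, -7.5000
Σ(xᵢ − x̄)² = 131.0000 ⇒ m₂ = 131.0000/4 = 32.75000
Σ(xᵢ − x̄)³ = 189.0000 ⇒ m₃ = 189.0000/4 = 47.25000
m₂^(3/2) = 32.75000^(1.5) = 187.42044
g₁ = m₃ / m₂^(3/2) = 47.25000 / 187.42044 ≈ 0.252

0.252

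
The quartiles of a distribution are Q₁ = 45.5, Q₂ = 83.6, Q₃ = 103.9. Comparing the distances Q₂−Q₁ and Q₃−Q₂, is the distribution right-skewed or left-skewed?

Q₂ − Q₁ = 38.1;  Q₃ − Q₂ = 20.3
Q₂ − Q₁ > Q₃ − Q₂ ⇒ the lower half is more spread out ⇒ left-skewed.

left-skewed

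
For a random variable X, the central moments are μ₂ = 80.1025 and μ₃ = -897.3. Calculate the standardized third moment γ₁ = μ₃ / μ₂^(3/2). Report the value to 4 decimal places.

σ = √μ₂ = √80.1025 = 8.95000
σ³ = μ₂^(3/2) = 716.91738
γ₁ = μ₃/σ³ = -897.3 / 716.91738 ≈ -1.2516

-1.2516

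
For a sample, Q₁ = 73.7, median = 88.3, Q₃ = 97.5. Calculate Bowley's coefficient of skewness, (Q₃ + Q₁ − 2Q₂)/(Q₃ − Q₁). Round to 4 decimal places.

-0.2269

numerator: Q₃ + Q₁ − 2Q₂ = 97.5 + 73.7 − 2×88.3 = -5.4000
denominator: Q₃ − Q₁ = 97.5 − 73.7 = 23.8000
Bowley skewness = -5.4000 / 23.8000 ≈ -0.2269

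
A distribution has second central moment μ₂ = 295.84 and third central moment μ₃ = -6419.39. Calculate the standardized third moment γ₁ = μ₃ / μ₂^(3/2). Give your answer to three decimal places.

σ = √μ₂ = √295.84 = 17.20000
σ³ = μ₂^(3/2) = 5088.44800
γ₁ = μ₃/σ³ = -6419.39 / 5088.44800 ≈ -1.262

-1.262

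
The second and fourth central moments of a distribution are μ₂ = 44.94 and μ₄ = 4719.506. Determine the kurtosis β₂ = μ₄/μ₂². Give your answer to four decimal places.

2.3368

μ₂² = 44.94² = 2019.60360
μ₄/μ₂² = 4719.506 / 2019.60360 = 2.33685
β₂ ≈ 2.3368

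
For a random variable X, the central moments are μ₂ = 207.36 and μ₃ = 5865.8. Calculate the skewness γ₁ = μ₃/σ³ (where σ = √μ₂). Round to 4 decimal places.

σ = √μ₂ = √207.36 = 14.40000
σ³ = μ₂^(3/2) = 2985.98400
γ₁ = μ₃/σ³ = 5865.8 / 2985.98400 ≈ 1.9644

1.9644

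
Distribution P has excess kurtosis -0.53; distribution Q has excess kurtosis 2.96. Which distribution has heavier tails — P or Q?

Higher excess kurtosis ⇒ heavier tails relative to the normal distribution.
-0.53 vs 2.96: the larger is 2.96, so Q has heavier tails. (Q is leptokurtic — heavier-than-normal tails; the other is platykurtic.)

Q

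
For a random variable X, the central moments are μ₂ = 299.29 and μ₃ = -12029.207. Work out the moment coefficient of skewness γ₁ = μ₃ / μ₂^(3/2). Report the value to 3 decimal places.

σ = √μ₂ = √299.29 = 17.30000
σ³ = μ₂^(3/2) = 5177.71700
γ₁ = μ₃/σ³ = -12029.207 / 5177.71700 ≈ -2.323

-2.323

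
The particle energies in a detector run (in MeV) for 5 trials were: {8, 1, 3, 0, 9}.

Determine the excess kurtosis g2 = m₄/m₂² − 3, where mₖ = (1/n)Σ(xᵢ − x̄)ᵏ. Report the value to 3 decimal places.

-1.703

x̄ = 4.2000
Σ(xᵢ − x̄)² = 66.8000 ⇒ m₂ = 13.36000
Σ(xᵢ − x̄)⁴ = 1157.4560 ⇒ m₄ = 231.49120
m₂² = 178.48960
g2 = m₄/m₂² − 3 = 1.29695 − 3 ≈ -1.703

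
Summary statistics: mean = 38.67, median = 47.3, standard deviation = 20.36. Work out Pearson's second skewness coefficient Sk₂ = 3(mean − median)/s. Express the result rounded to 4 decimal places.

-1.2716

Sk₂ = 3(38.67 − 47.3) / 20.36 = 3 × -8.6300 / 20.36
    = -25.8900 / 20.36 ≈ -1.2716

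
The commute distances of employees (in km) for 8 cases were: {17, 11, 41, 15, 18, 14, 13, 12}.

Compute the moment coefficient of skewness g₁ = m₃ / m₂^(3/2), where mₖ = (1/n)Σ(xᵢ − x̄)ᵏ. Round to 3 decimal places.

2.007

x̄ = (17 + 11 + 41 + 15 + 18 + 14 + 13 + 12) / 8 = 17.6250
deviations (xᵢ − x̄): -0.6250, -6.6250, 23.3750, -2.6250, 0.3750, -3.6250, -4.6250, -5.6250
Σ(xᵢ − x̄)² = 663.8750 ⇒ m₂ = 663.8750/8 = 82.98438
Σ(xᵢ − x̄)³ = 12138.2813 ⇒ m₃ = 12138.2813/8 = 1517.28516
m₂^(3/2) = 82.98438^(1.5) = 755.95247
g₁ = m₃ / m₂^(3/2) = 1517.28516 / 755.95247 ≈ 2.007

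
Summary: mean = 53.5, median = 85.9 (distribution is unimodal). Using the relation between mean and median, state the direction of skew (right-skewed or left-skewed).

mean − median = 53.5 − 85.9 = -32.4
mean < median ⇒ the longer tail is on the left ⇒ left-skewed (negatively skewed).

left-skewed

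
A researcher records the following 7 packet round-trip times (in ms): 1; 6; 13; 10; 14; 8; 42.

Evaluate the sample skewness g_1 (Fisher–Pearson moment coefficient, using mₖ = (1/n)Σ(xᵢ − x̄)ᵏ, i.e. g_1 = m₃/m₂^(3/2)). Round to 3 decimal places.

x̄ = (1 + 6 + 13 + 10 + 14 + 8 + 42) / 7 = 13.4286
deviations (xᵢ − x̄): -12.4286, -7.4286, -0.4286, -3.4286, 0.5714, -5.4286, 28.5714
Σ(xᵢ − x̄)² = 1067.7143 ⇒ m₂ = 1067.7143/7 = 152.53061
Σ(xᵢ − x̄)³ = 20793.6735 ⇒ m₃ = 20793.6735/7 = 2970.52478
m₂^(3/2) = 152.53061^(1.5) = 1883.80316
g_1 = m₃ / m₂^(3/2) = 2970.52478 / 1883.80316 ≈ 1.577

1.577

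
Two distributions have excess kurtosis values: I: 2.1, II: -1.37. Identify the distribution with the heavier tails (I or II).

Higher excess kurtosis ⇒ heavier tails relative to the normal distribution.
2.1 vs -1.37: the larger is 2.1, so I has heavier tails. (I is leptokurtic — heavier-than-normal tails; the other is platykurtic.)

I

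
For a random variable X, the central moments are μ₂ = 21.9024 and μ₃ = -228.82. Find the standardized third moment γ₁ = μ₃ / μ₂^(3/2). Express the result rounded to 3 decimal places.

σ = √μ₂ = √21.9024 = 4.68000
σ³ = μ₂^(3/2) = 102.50323
γ₁ = μ₃/σ³ = -228.82 / 102.50323 ≈ -2.232

-2.232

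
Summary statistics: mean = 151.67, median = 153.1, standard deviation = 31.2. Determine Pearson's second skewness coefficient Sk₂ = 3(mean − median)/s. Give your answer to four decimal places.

Sk₂ = 3(151.67 − 153.1) / 31.2 = 3 × -1.4300 / 31.2
    = -4.2900 / 31.2 ≈ -0.1375

-0.1375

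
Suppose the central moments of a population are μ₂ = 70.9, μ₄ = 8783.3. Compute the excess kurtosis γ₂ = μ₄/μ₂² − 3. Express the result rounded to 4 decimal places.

μ₂² = 70.9² = 5026.81000
μ₄/μ₂² = 8783.3 / 5026.81000 = 1.74729
γ₂ = 1.74729 − 3 ≈ -1.2527

-1.2527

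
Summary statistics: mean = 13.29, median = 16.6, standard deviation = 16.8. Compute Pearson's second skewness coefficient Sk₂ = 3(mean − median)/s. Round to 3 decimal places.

-0.591

Sk₂ = 3(13.29 − 16.6) / 16.8 = 3 × -3.3100 / 16.8
    = -9.9300 / 16.8 ≈ -0.591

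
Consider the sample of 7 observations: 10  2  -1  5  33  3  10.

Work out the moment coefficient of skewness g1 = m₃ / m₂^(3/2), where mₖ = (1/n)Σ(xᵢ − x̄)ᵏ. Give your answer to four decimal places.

1.5260

x̄ = (10 + 2 - 1 + 5 + 33 + 3 + 10) / 7 = 8.8571
deviations (xᵢ − x̄): 1.1429, -6.8571, -9.8571, -3.8571, 24.1429, -5.8571, 1.1429
Σ(xᵢ − x̄)² = 778.8571 ⇒ m₂ = 778.8571/7 = 111.26531
Σ(xᵢ − x̄)³ = 12536.8163 ⇒ m₃ = 12536.8163/7 = 1790.97376
m₂^(3/2) = 111.26531^(1.5) = 1173.65283
g1 = m₃ / m₂^(3/2) = 1790.97376 / 1173.65283 ≈ 1.5260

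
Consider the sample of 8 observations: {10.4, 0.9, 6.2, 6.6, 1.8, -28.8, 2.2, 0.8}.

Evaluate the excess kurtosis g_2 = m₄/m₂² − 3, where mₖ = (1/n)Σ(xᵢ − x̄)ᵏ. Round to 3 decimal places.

x̄ = 0.0125
Σ(xᵢ − x̄)² = 1029.1288 ⇒ m₂ = 128.64109
Σ(xᵢ − x̄)⁴ = 704191.3333 ⇒ m₄ = 88023.91666
m₂² = 16548.53100
g_2 = m₄/m₂² − 3 = 5.31914 − 3 ≈ 2.319

2.319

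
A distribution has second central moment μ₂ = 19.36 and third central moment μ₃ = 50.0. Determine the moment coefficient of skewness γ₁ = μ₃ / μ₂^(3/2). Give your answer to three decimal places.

σ = √μ₂ = √19.36 = 4.40000
σ³ = μ₂^(3/2) = 85.18400
γ₁ = μ₃/σ³ = 50.0 / 85.18400 ≈ 0.587

0.587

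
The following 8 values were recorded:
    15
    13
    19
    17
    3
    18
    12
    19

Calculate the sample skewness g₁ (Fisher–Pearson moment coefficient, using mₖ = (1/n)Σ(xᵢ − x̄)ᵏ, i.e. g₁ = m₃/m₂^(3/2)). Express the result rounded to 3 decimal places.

-1.299

x̄ = (15 + 13 + 19 + 17 + 3 + 18 + 12 + 19) / 8 = 14.5000
deviations (xᵢ − x̄): 0.5000, -1.5000, 4.5000, 2.5000, -11.5000, 3.5000, -2.5000, 4.5000
Σ(xᵢ − x̄)² = 200.0000 ⇒ m₂ = 200.0000/8 = 25.00000
Σ(xᵢ − x̄)³ = -1299.0000 ⇒ m₃ = -1299.0000/8 = -162.37500
m₂^(3/2) = 25.00000^(1.5) = 125.00000
g₁ = m₃ / m₂^(3/2) = -162.37500 / 125.00000 ≈ -1.299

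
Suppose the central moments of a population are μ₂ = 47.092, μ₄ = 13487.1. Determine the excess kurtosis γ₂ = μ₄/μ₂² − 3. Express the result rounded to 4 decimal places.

μ₂² = 47.092² = 2217.65646
μ₄/μ₂² = 13487.1 / 2217.65646 = 6.08169
γ₂ = 6.08169 − 3 ≈ 3.0817

3.0817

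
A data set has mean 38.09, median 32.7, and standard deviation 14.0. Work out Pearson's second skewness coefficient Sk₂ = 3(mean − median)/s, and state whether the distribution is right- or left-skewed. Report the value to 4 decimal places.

Sk₂ = 3(38.09 − 32.7) / 14.0 = 3 × 5.3900 / 14.0
    = 16.1700 / 14.0 ≈ 1.1550
Sk₂ > 0 ⇒ mean > median ⇒ right-skewed (positive skew).

1.1550, right-skewed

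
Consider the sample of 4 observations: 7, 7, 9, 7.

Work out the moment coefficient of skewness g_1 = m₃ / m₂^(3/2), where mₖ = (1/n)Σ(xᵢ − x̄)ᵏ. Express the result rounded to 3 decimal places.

1.155

x̄ = (7 + 7 + 9 + 7) / 4 = 7.5000
deviations (xᵢ − x̄): -0.5000, -0.5000, 1.5000, -0.5000
Σ(xᵢ − x̄)² = 3.0000 ⇒ m₂ = 3.0000/4 = 0.75000
Σ(xᵢ − x̄)³ = 3.0000 ⇒ m₃ = 3.0000/4 = 0.75000
m₂^(3/2) = 0.75000^(1.5) = 0.64952
g_1 = m₃ / m₂^(3/2) = 0.75000 / 0.64952 ≈ 1.155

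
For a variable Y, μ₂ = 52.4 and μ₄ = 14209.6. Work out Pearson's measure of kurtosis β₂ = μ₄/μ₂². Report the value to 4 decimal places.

μ₂² = 52.4² = 2745.76000
μ₄/μ₂² = 14209.6 / 2745.76000 = 5.17511
β₂ ≈ 5.1751

5.1751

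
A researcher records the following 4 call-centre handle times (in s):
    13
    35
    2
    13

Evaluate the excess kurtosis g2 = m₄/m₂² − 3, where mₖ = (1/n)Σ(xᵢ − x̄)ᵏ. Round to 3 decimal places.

-0.903

x̄ = 15.7500
Σ(xᵢ − x̄)² = 574.7500 ⇒ m₂ = 143.68750
Σ(xᵢ − x̄)⁴ = 173175.5781 ⇒ m₄ = 43293.89453
m₂² = 20646.09766
g2 = m₄/m₂² − 3 = 2.09695 − 3 ≈ -0.903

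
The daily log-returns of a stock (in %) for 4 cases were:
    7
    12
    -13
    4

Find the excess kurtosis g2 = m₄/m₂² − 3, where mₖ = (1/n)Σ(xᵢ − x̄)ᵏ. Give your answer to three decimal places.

x̄ = 2.5000
Σ(xᵢ − x̄)² = 353.0000 ⇒ m₂ = 88.25000
Σ(xᵢ − x̄)⁴ = 66280.2500 ⇒ m₄ = 16570.06250
m₂² = 7788.06250
g2 = m₄/m₂² − 3 = 2.12762 − 3 ≈ -0.872

-0.872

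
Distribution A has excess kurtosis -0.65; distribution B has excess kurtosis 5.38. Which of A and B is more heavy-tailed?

Higher excess kurtosis ⇒ heavier tails relative to the normal distribution.
-0.65 vs 5.38: the larger is 5.38, so B has heavier tails. (B is leptokurtic — heavier-than-normal tails; the other is platykurtic.)

B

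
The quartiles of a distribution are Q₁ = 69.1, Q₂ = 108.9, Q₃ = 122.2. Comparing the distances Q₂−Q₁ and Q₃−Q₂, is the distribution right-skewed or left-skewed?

Q₂ − Q₁ = 39.8;  Q₃ − Q₂ = 13.3
Q₂ − Q₁ > Q₃ − Q₂ ⇒ the lower half is more spread out ⇒ left-skewed.

left-skewed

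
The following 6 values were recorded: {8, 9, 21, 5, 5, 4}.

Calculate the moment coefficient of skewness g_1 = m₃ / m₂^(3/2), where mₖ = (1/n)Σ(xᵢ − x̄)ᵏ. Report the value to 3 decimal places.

x̄ = (8 + 9 + 21 + 5 + 5 + 4) / 6 = 8.6667
deviations (xᵢ − x̄): -0.6667, 0.3333, 12.3333, -3.6667, -3.6667, -4.6667
Σ(xᵢ − x̄)² = 201.3333 ⇒ m₂ = 201.3333/6 = 33.55556
Σ(xᵢ − x̄)³ = 1675.5556 ⇒ m₃ = 1675.5556/6 = 279.25926
m₂^(3/2) = 33.55556^(1.5) = 194.37779
g_1 = m₃ / m₂^(3/2) = 279.25926 / 194.37779 ≈ 1.437

1.437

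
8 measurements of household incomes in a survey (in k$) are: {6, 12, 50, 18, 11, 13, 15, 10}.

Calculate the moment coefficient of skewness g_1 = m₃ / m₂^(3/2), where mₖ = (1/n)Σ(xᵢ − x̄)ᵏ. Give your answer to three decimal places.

1.979

x̄ = (6 + 12 + 50 + 18 + 11 + 13 + 15 + 10) / 8 = 16.8750
deviations (xᵢ − x̄): -10.8750, -4.8750, 33.1250, 1.1250, -5.8750, -3.8750, -1.8750, -6.8750
Σ(xᵢ − x̄)² = 1340.8750 ⇒ m₂ = 1340.8750/8 = 167.60938
Σ(xᵢ − x̄)³ = 34353.8438 ⇒ m₃ = 34353.8438/8 = 4294.23047
m₂^(3/2) = 167.60938^(1.5) = 2169.93867
g_1 = m₃ / m₂^(3/2) = 4294.23047 / 2169.93867 ≈ 1.979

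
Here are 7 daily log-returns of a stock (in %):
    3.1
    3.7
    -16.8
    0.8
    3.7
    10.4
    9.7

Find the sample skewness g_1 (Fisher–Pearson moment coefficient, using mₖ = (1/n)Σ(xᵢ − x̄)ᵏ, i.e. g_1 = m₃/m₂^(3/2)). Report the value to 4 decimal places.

x̄ = (3.1 + 3.7 - 16.8 + 0.8 + 3.7 + 10.4 + 9.7) / 7 = 2.0857
deviations (xᵢ − x̄): 1.0143, 1.6143, -18.8857, -1.2857, 1.6143, 8.3143, 7.6143
Σ(xᵢ − x̄)² = 491.6686 ⇒ m₂ = 491.6686/7 = 70.23837
Σ(xᵢ − x̄)³ = -5712.4395 ⇒ m₃ = -5712.4395/7 = -816.06278
m₂^(3/2) = 70.23837^(1.5) = 588.65605
g_1 = m₃ / m₂^(3/2) = -816.06278 / 588.65605 ≈ -1.3863

-1.3863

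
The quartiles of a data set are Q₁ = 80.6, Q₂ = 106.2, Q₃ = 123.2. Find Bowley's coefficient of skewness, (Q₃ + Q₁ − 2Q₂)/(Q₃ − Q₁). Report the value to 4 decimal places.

numerator: Q₃ + Q₁ − 2Q₂ = 123.2 + 80.6 − 2×106.2 = -8.6000
denominator: Q₃ − Q₁ = 123.2 − 80.6 = 42.6000
Bowley skewness = -8.6000 / 42.6000 ≈ -0.2019

-0.2019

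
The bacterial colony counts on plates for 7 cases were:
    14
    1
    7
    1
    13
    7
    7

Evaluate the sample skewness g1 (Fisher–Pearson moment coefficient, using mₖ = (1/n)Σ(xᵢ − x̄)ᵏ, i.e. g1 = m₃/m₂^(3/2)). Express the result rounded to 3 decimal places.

x̄ = (14 + 1 + 7 + 1 + 13 + 7 + 7) / 7 = 7.1429
deviations (xᵢ − x̄): 6.8571, -6.1429, -0.1429, -6.1429, 5.8571, -0.1429, -0.1429
Σ(xᵢ − x̄)² = 156.8571 ⇒ m₂ = 156.8571/7 = 22.40816
Σ(xᵢ − x̄)³ = 59.7551 ⇒ m₃ = 59.7551/7 = 8.53644
m₂^(3/2) = 22.40816^(1.5) = 106.07411
g1 = m₃ / m₂^(3/2) = 8.53644 / 106.07411 ≈ 0.080

0.080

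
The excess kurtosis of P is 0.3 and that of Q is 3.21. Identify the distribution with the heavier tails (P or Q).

Q

Higher excess kurtosis ⇒ heavier tails relative to the normal distribution.
0.3 vs 3.21: the larger is 3.21, so Q has heavier tails.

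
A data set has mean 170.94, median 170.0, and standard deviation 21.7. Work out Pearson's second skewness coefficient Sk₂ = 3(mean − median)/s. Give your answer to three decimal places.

0.130

Sk₂ = 3(170.94 − 170.0) / 21.7 = 3 × 0.9400 / 21.7
    = 2.8200 / 21.7 ≈ 0.130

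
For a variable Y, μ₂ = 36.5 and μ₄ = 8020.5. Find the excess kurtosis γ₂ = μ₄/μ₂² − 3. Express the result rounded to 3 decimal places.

μ₂² = 36.5² = 1332.25000
μ₄/μ₂² = 8020.5 / 1332.25000 = 6.02027
γ₂ = 6.02027 − 3 ≈ 3.020

3.020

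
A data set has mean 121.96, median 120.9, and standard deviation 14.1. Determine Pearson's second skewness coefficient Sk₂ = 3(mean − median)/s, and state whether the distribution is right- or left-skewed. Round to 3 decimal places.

0.226, right-skewed

Sk₂ = 3(121.96 − 120.9) / 14.1 = 3 × 1.0600 / 14.1
    = 3.1800 / 14.1 ≈ 0.226
Sk₂ > 0 ⇒ mean > median ⇒ right-skewed (positive skew).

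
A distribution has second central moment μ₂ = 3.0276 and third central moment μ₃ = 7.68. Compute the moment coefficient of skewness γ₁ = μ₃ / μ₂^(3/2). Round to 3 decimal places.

1.458

σ = √μ₂ = √3.0276 = 1.74000
σ³ = μ₂^(3/2) = 5.26802
γ₁ = μ₃/σ³ = 7.68 / 5.26802 ≈ 1.458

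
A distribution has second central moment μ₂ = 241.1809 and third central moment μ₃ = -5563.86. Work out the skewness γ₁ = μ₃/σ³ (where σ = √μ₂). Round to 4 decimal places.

-1.4855

σ = √μ₂ = √241.1809 = 15.53000
σ³ = μ₂^(3/2) = 3745.53938
γ₁ = μ₃/σ³ = -5563.86 / 3745.53938 ≈ -1.4855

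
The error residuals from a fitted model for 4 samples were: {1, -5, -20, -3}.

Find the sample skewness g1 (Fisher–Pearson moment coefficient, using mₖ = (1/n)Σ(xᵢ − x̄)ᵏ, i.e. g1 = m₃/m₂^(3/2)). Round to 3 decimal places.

x̄ = (1 - 5 - 20 - 3) / 4 = -6.7500
deviations (xᵢ − x̄): 7.7500, 1.7500, -13.2500, 3.7500
Σ(xᵢ − x̄)² = 252.7500 ⇒ m₂ = 252.7500/4 = 63.18750
Σ(xᵢ − x̄)³ = -1802.6250 ⇒ m₃ = -1802.6250/4 = -450.65625
m₂^(3/2) = 63.18750^(1.5) = 502.28101
g1 = m₃ / m₂^(3/2) = -450.65625 / 502.28101 ≈ -0.897

-0.897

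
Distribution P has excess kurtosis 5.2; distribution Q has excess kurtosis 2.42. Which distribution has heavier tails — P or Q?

P

Higher excess kurtosis ⇒ heavier tails relative to the normal distribution.
5.2 vs 2.42: the larger is 5.2, so P has heavier tails.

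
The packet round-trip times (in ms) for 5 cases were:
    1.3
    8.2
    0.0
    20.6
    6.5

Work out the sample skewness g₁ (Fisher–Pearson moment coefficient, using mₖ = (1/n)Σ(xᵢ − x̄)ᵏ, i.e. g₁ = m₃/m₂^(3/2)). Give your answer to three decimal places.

x̄ = (1.3 + 8.2 + 0.0 + 20.6 + 6.5) / 5 = 7.3200
deviations (xᵢ − x̄): -6.0200, 0.8800, -7.3200, 13.2800, -0.8200
Σ(xᵢ − x̄)² = 267.6280 ⇒ m₂ = 267.6280/5 = 53.52560
Σ(xᵢ − x̄)³ = 1731.7793 ⇒ m₃ = 1731.7793/5 = 346.35586
m₂^(3/2) = 53.52560^(1.5) = 391.59967
g₁ = m₃ / m₂^(3/2) = 346.35586 / 391.59967 ≈ 0.884

0.884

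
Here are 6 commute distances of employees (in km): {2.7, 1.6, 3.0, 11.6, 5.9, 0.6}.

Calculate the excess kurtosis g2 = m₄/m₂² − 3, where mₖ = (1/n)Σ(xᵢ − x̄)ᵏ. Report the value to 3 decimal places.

-0.093

x̄ = 4.2333
Σ(xᵢ − x̄)² = 81.0533 ⇒ m₂ = 13.50889
Σ(xᵢ − x̄)⁴ = 3182.9051 ⇒ m₄ = 530.48419
m₂² = 182.49008
g2 = m₄/m₂² − 3 = 2.90692 − 3 ≈ -0.093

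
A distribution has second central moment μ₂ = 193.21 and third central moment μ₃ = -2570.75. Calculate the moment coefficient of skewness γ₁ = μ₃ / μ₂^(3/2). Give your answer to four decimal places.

σ = √μ₂ = √193.21 = 13.90000
σ³ = μ₂^(3/2) = 2685.61900
γ₁ = μ₃/σ³ = -2570.75 / 2685.61900 ≈ -0.9572

-0.9572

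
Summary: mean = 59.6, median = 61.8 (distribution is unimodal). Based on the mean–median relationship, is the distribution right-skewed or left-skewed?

left-skewed

mean − median = 59.6 − 61.8 = -2.2
mean < median ⇒ the longer tail is on the left ⇒ left-skewed (negatively skewed).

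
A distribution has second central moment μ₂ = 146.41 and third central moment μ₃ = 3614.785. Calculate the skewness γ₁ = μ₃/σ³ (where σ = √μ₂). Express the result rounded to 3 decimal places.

σ = √μ₂ = √146.41 = 12.10000
σ³ = μ₂^(3/2) = 1771.56100
γ₁ = μ₃/σ³ = 3614.785 / 1771.56100 ≈ 2.040

2.040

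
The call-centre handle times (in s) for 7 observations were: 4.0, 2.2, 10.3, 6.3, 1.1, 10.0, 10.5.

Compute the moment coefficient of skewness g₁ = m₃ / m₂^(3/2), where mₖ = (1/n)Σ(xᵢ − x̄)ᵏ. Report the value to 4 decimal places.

x̄ = (4.0 + 2.2 + 10.3 + 6.3 + 1.1 + 10.0 + 10.5) / 7 = 6.3429
deviations (xᵢ − x̄): -2.3429, -4.1429, 3.9571, -0.0429, -5.2429, 3.6571, 4.1571
Σ(xᵢ − x̄)² = 96.4571 ⇒ m₂ = 96.4571/7 = 13.77959
Σ(xᵢ − x̄)³ = -45.3572 ⇒ m₃ = -45.3572/7 = -6.47960
m₂^(3/2) = 13.77959^(1.5) = 51.15105
g₁ = m₃ / m₂^(3/2) = -6.47960 / 51.15105 ≈ -0.1267

-0.1267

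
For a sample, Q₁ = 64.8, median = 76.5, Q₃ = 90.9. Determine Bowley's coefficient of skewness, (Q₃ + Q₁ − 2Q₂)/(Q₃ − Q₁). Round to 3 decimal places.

0.103

numerator: Q₃ + Q₁ − 2Q₂ = 90.9 + 64.8 − 2×76.5 = 2.7000
denominator: Q₃ − Q₁ = 90.9 − 64.8 = 26.1000
Bowley skewness = 2.7000 / 26.1000 ≈ 0.103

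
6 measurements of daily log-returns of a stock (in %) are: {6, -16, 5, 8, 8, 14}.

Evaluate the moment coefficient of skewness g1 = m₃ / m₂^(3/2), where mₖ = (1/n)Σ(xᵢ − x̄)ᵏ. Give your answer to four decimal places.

-1.4044

x̄ = (6 - 16 + 5 + 8 + 8 + 14) / 6 = 4.1667
deviations (xᵢ − x̄): 1.8333, -20.1667, 0.8333, 3.8333, 3.8333, 9.8333
Σ(xᵢ − x̄)² = 536.8333 ⇒ m₂ = 536.8333/6 = 89.47222
Σ(xᵢ − x̄)³ = -7131.4444 ⇒ m₃ = -7131.4444/6 = -1188.57407
m₂^(3/2) = 89.47222^(1.5) = 846.31558
g1 = m₃ / m₂^(3/2) = -1188.57407 / 846.31558 ≈ -1.4044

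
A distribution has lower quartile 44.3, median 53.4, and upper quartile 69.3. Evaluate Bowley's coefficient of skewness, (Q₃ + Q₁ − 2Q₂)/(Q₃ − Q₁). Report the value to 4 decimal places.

numerator: Q₃ + Q₁ − 2Q₂ = 69.3 + 44.3 − 2×53.4 = 6.8000
denominator: Q₃ − Q₁ = 69.3 − 44.3 = 25.0000
Bowley skewness = 6.8000 / 25.0000 ≈ 0.2720

0.2720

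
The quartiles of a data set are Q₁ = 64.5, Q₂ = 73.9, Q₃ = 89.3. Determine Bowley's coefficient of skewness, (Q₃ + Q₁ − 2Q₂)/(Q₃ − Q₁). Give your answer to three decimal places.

numerator: Q₃ + Q₁ − 2Q₂ = 89.3 + 64.5 − 2×73.9 = 6.0000
denominator: Q₃ − Q₁ = 89.3 − 64.5 = 24.8000
Bowley skewness = 6.0000 / 24.8000 ≈ 0.242

0.242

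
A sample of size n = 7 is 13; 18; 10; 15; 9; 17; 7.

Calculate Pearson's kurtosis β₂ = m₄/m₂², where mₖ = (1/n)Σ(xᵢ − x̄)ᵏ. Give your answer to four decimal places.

1.5468

x̄ = 12.7143
Σ(xᵢ − x̄)² = 105.4286 ⇒ m₂ = 15.06122
Σ(xᵢ − x̄)⁴ = 2456.0641 ⇒ m₄ = 350.86631
m₂² = 226.84048
β₂ = m₄/m₂² = 350.86631 / 226.84048 ≈ 1.5468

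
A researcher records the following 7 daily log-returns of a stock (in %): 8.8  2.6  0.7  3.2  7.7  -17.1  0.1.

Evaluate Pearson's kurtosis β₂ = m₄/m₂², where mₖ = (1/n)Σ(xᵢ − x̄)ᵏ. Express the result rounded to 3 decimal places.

3.957

x̄ = 0.8571
Σ(xᵢ − x̄)² = 441.4971 ⇒ m₂ = 63.07102
Σ(xᵢ − x̄)⁴ = 110192.2497 ⇒ m₄ = 15741.74995
m₂² = 3977.95362
β₂ = m₄/m₂² = 15741.74995 / 3977.95362 ≈ 3.957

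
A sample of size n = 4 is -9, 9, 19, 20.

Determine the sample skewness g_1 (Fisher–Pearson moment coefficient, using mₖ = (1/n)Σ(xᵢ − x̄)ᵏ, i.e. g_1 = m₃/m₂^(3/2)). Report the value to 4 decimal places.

-0.7472

x̄ = (-9 + 9 + 19 + 20) / 4 = 9.7500
deviations (xᵢ − x̄): -18.7500, -0.7500, 9.2500, 10.2500
Σ(xᵢ − x̄)² = 542.7500 ⇒ m₂ = 542.7500/4 = 135.68750
Σ(xᵢ − x̄)³ = -4723.8750 ⇒ m₃ = -4723.8750/4 = -1180.96875
m₂^(3/2) = 135.68750^(1.5) = 1580.55554
g_1 = m₃ / m₂^(3/2) = -1180.96875 / 1580.55554 ≈ -0.7472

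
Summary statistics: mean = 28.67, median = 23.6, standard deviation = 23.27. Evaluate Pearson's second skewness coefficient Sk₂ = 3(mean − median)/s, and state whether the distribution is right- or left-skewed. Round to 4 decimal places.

0.6536, right-skewed

Sk₂ = 3(28.67 − 23.6) / 23.27 = 3 × 5.0700 / 23.27
    = 15.2100 / 23.27 ≈ 0.6536
Sk₂ > 0 ⇒ mean > median ⇒ right-skewed (positive skew).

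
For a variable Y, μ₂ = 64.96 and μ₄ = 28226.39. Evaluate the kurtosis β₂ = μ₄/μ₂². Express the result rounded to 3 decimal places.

μ₂² = 64.96² = 4219.80160
μ₄/μ₂² = 28226.39 / 4219.80160 = 6.68903
β₂ ≈ 6.689

6.689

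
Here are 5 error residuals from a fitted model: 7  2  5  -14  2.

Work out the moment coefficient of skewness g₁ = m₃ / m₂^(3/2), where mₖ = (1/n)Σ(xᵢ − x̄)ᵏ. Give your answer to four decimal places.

x̄ = (7 + 2 + 5 - 14 + 2) / 5 = 0.4000
deviations (xᵢ − x̄): 6.6000, 1.6000, 4.6000, -14.4000, 1.6000
Σ(xᵢ − x̄)² = 277.2000 ⇒ m₂ = 277.2000/5 = 55.44000
Σ(xᵢ − x̄)³ = -2592.9600 ⇒ m₃ = -2592.9600/5 = -518.59200
m₂^(3/2) = 55.44000^(1.5) = 412.79538
g₁ = m₃ / m₂^(3/2) = -518.59200 / 412.79538 ≈ -1.2563

-1.2563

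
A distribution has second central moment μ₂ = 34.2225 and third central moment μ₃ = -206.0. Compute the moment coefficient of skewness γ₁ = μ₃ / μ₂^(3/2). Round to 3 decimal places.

-1.029

σ = √μ₂ = √34.2225 = 5.85000
σ³ = μ₂^(3/2) = 200.20162
γ₁ = μ₃/σ³ = -206.0 / 200.20162 ≈ -1.029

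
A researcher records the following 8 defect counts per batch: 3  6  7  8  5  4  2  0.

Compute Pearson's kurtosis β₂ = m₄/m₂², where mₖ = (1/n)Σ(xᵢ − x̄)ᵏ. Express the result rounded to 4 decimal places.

2.0231

x̄ = 4.3750
Σ(xᵢ − x̄)² = 49.8750 ⇒ m₂ = 6.23438
Σ(xᵢ − x̄)⁴ = 629.0566 ⇒ m₄ = 78.63208
m₂² = 38.86743
β₂ = m₄/m₂² = 78.63208 / 38.86743 ≈ 2.0231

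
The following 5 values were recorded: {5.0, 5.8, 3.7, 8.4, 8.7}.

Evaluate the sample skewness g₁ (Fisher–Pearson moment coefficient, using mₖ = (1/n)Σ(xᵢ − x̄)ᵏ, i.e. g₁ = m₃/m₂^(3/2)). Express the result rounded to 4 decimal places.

0.0561

x̄ = (5.0 + 5.8 + 3.7 + 8.4 + 8.7) / 5 = 6.3200
deviations (xᵢ − x̄): -1.3200, -0.5200, -2.6200, 2.0800, 2.3800
Σ(xᵢ − x̄)² = 18.8680 ⇒ m₂ = 18.8680/5 = 3.77360
Σ(xᵢ − x̄)³ = 2.0549 ⇒ m₃ = 2.0549/5 = 0.41098
m₂^(3/2) = 3.77360^(1.5) = 7.33050
g₁ = m₃ / m₂^(3/2) = 0.41098 / 7.33050 ≈ 0.0561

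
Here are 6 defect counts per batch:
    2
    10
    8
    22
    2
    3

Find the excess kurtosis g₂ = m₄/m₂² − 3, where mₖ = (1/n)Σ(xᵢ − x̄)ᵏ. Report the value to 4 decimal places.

-0.0608

x̄ = 7.8333
Σ(xᵢ − x̄)² = 296.8333 ⇒ m₂ = 49.47222
Σ(xᵢ − x̄)⁴ = 43161.8194 ⇒ m₄ = 7193.63657
m₂² = 2447.50077
g₂ = m₄/m₂² − 3 = 2.93918 − 3 ≈ -0.0608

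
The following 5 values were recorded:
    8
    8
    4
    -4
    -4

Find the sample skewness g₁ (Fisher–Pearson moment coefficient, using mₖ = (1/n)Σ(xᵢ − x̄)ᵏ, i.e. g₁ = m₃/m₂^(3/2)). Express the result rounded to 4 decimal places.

-0.2115

x̄ = (8 + 8 + 4 - 4 - 4) / 5 = 2.4000
deviations (xᵢ − x̄): 5.6000, 5.6000, 1.6000, -6.4000, -6.4000
Σ(xᵢ − x̄)² = 147.2000 ⇒ m₂ = 147.2000/5 = 29.44000
Σ(xᵢ − x̄)³ = -168.9600 ⇒ m₃ = -168.9600/5 = -33.79200
m₂^(3/2) = 29.44000^(1.5) = 159.73744
g₁ = m₃ / m₂^(3/2) = -33.79200 / 159.73744 ≈ -0.2115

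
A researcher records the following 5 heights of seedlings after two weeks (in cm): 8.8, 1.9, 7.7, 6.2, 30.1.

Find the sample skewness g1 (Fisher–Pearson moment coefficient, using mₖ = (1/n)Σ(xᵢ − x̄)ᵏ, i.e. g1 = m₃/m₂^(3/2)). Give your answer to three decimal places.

1.281

x̄ = (8.8 + 1.9 + 7.7 + 6.2 + 30.1) / 5 = 10.9400
deviations (xᵢ − x̄): -2.1400, -9.0400, -3.2400, -4.7400, 19.1600
Σ(xᵢ − x̄)² = 486.3720 ⇒ m₂ = 486.3720/5 = 97.27440
Σ(xᵢ − x̄)³ = 6144.6710 ⇒ m₃ = 6144.6710/5 = 1228.93421
m₂^(3/2) = 97.27440^(1.5) = 959.39586
g1 = m₃ / m₂^(3/2) = 1228.93421 / 959.39586 ≈ 1.281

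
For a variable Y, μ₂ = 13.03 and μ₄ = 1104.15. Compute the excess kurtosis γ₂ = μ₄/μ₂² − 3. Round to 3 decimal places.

μ₂² = 13.03² = 169.78090
μ₄/μ₂² = 1104.15 / 169.78090 = 6.50338
γ₂ = 6.50338 − 3 ≈ 3.503

3.503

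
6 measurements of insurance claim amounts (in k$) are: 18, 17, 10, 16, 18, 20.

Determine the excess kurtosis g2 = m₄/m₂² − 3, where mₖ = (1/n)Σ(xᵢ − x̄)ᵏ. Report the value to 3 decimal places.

x̄ = 16.5000
Σ(xᵢ − x̄)² = 59.5000 ⇒ m₂ = 9.91667
Σ(xᵢ − x̄)⁴ = 1945.3750 ⇒ m₄ = 324.22917
m₂² = 98.34028
g2 = m₄/m₂² − 3 = 3.29701 − 3 ≈ 0.297

0.297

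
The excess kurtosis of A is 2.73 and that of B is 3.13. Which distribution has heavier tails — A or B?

B

Higher excess kurtosis ⇒ heavier tails relative to the normal distribution.
2.73 vs 3.13: the larger is 3.13, so B has heavier tails.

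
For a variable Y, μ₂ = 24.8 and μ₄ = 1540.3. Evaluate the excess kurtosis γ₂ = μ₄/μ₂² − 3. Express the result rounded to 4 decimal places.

μ₂² = 24.8² = 615.04000
μ₄/μ₂² = 1540.3 / 615.04000 = 2.50439
γ₂ = 2.50439 − 3 ≈ -0.4956

-0.4956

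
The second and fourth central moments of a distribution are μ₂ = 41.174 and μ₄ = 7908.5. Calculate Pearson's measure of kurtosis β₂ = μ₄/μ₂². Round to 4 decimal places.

μ₂² = 41.174² = 1695.29828
μ₄/μ₂² = 7908.5 / 1695.29828 = 4.66496
β₂ ≈ 4.6650

4.6650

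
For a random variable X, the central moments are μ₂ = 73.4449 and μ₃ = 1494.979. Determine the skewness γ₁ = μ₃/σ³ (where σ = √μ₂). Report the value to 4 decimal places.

σ = √μ₂ = √73.4449 = 8.57000
σ³ = μ₂^(3/2) = 629.42279
γ₁ = μ₃/σ³ = 1494.979 / 629.42279 ≈ 2.3752

2.3752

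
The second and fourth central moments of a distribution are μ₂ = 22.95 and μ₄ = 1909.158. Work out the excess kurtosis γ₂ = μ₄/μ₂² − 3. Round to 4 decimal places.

0.6247

μ₂² = 22.95² = 526.70250
μ₄/μ₂² = 1909.158 / 526.70250 = 3.62474
γ₂ = 3.62474 − 3 ≈ 0.6247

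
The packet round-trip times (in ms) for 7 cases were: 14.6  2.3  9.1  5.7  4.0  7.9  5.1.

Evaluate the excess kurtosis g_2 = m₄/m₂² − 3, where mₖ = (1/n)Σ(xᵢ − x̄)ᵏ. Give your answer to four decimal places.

x̄ = 6.9571
Σ(xᵢ − x̄)² = 99.3571 ⇒ m₂ = 14.19388
Σ(xᵢ − x̄)⁴ = 3995.2595 ⇒ m₄ = 570.75135
m₂² = 201.46616
g_2 = m₄/m₂² − 3 = 2.83299 − 3 ≈ -0.1670

-0.1670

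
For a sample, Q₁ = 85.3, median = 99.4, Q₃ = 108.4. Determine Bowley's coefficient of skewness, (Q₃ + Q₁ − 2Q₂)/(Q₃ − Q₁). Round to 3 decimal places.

-0.221

numerator: Q₃ + Q₁ − 2Q₂ = 108.4 + 85.3 − 2×99.4 = -5.1000
denominator: Q₃ − Q₁ = 108.4 − 85.3 = 23.1000
Bowley skewness = -5.1000 / 23.1000 ≈ -0.221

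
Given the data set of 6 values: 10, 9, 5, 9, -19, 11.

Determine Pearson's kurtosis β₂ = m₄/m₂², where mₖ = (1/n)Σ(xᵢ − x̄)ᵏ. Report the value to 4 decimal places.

x̄ = 4.1667
Σ(xᵢ − x̄)² = 664.8333 ⇒ m₂ = 110.80556
Σ(xᵢ − x̄)⁴ = 292471.1528 ⇒ m₄ = 48745.19213
m₂² = 12277.87114
β₂ = m₄/m₂² = 48745.19213 / 12277.87114 ≈ 3.9702

3.9702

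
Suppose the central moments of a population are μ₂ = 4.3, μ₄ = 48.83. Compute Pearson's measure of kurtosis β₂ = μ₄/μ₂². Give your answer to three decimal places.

2.641

μ₂² = 4.3² = 18.49000
μ₄/μ₂² = 48.83 / 18.49000 = 2.64089
β₂ ≈ 2.641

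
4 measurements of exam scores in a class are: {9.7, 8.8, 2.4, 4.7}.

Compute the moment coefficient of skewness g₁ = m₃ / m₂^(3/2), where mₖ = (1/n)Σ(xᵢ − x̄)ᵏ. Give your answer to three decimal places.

x̄ = (9.7 + 8.8 + 2.4 + 4.7) / 4 = 6.4000
deviations (xᵢ − x̄): 3.3000, 2.4000, -4.0000, -1.7000
Σ(xᵢ − x̄)² = 35.5400 ⇒ m₂ = 35.5400/4 = 8.88500
Σ(xᵢ − x̄)³ = -19.1520 ⇒ m₃ = -19.1520/4 = -4.78800
m₂^(3/2) = 8.88500^(1.5) = 26.48416
g₁ = m₃ / m₂^(3/2) = -4.78800 / 26.48416 ≈ -0.181

-0.181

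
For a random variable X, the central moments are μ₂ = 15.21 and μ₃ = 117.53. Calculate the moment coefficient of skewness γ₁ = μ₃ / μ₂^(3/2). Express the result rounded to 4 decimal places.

σ = √μ₂ = √15.21 = 3.90000
σ³ = μ₂^(3/2) = 59.31900
γ₁ = μ₃/σ³ = 117.53 / 59.31900 ≈ 1.9813

1.9813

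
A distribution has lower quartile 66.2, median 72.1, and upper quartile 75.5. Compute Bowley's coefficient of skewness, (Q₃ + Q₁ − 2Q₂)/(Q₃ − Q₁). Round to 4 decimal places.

numerator: Q₃ + Q₁ − 2Q₂ = 75.5 + 66.2 − 2×72.1 = -2.5000
denominator: Q₃ − Q₁ = 75.5 − 66.2 = 9.3000
Bowley skewness = -2.5000 / 9.3000 ≈ -0.2688

-0.2688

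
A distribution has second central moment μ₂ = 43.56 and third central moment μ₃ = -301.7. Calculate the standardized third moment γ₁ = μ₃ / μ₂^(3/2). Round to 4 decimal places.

σ = √μ₂ = √43.56 = 6.60000
σ³ = μ₂^(3/2) = 287.49600
γ₁ = μ₃/σ³ = -301.7 / 287.49600 ≈ -1.0494

-1.0494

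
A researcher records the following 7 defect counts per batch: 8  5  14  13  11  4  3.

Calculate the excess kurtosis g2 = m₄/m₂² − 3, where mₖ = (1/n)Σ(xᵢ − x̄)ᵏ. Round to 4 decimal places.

x̄ = 8.2857
Σ(xᵢ − x̄)² = 119.4286 ⇒ m₂ = 17.06122
Σ(xᵢ − x̄)⁴ = 2848.9213 ⇒ m₄ = 406.98875
m₂² = 291.08538
g2 = m₄/m₂² − 3 = 1.39818 − 3 ≈ -1.6018

-1.6018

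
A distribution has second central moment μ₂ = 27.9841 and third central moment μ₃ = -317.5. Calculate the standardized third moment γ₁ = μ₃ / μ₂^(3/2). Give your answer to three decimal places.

σ = √μ₂ = √27.9841 = 5.29000
σ³ = μ₂^(3/2) = 148.03589
γ₁ = μ₃/σ³ = -317.5 / 148.03589 ≈ -2.145

-2.145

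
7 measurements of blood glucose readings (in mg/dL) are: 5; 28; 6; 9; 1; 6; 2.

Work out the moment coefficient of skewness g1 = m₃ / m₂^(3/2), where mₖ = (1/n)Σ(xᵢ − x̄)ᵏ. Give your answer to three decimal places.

1.685

x̄ = (5 + 28 + 6 + 9 + 1 + 6 + 2) / 7 = 8.1429
deviations (xᵢ − x̄): -3.1429, 19.8571, -2.1429, 0.8571, -7.1429, -2.1429, -6.1429
Σ(xᵢ − x̄)² = 502.8571 ⇒ m₂ = 502.8571/7 = 71.83673
Σ(xᵢ − x̄)³ = 7183.4694 ⇒ m₃ = 7183.4694/7 = 1026.20991
m₂^(3/2) = 71.83673^(1.5) = 608.86341
g1 = m₃ / m₂^(3/2) = 1026.20991 / 608.86341 ≈ 1.685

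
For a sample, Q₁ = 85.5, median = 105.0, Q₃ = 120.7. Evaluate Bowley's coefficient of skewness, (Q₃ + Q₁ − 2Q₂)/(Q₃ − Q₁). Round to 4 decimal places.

numerator: Q₃ + Q₁ − 2Q₂ = 120.7 + 85.5 − 2×105.0 = -3.8000
denominator: Q₃ − Q₁ = 120.7 − 85.5 = 35.2000
Bowley skewness = -3.8000 / 35.2000 ≈ -0.1080

-0.1080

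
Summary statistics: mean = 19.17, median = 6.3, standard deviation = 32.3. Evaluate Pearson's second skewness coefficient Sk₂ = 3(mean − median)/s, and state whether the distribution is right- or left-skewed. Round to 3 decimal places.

1.195, right-skewed

Sk₂ = 3(19.17 − 6.3) / 32.3 = 3 × 12.8700 / 32.3
    = 38.6100 / 32.3 ≈ 1.195
Sk₂ > 0 ⇒ mean > median ⇒ right-skewed (positive skew).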